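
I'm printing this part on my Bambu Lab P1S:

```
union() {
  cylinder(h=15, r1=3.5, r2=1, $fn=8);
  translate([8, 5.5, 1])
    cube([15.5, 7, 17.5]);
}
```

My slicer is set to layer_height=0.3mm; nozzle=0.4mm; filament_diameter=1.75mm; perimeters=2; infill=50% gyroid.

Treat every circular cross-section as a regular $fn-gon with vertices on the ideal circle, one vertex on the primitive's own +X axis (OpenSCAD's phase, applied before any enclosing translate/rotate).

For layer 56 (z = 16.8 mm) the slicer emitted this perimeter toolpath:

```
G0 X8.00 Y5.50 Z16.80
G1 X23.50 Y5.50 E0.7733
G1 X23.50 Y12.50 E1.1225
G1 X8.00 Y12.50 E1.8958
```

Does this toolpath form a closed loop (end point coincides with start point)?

no

Start point (G0): (8.00, 5.50). End point (last G1): the path does not return to the start — open.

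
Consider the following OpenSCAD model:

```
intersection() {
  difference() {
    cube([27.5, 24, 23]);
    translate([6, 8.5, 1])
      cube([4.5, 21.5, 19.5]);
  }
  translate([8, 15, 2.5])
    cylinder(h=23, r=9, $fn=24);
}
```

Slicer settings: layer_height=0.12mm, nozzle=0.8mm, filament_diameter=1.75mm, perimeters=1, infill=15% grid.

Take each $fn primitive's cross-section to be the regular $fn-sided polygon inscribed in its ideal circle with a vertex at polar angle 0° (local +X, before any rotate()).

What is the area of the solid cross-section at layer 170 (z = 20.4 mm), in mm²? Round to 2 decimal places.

177.40 mm²

At z = 20.4 mm: the cube (footprint 27.5×24) is included at this height (area 660.00 mm²); the cube at (6, 8.5) is present — its section is the full 4.5×21.5 rectangle (area 96.75 mm²); Taking the first minus the rest: starting from the 27.5×24 cube (660.00 mm²), the 4.5×21.5 cube at (6, 8.5) partially overlaps it — only the 69.75 mm² overlap (of its 96.75 mm²) is removed, clipping the outline — area = 590.25 mm²; the r=9 cylinder at (8, 15) contributes a regular 24-gon of circumradius 9 (area = (24/2)·9.000²·sin(360°/24) = 251.57 mm²); Taking the intersection: the r=9 cylinder at (8, 15) partially overlaps that combined region; clipping to the common part keeps 177.40 mm² — area = 177.40 mm². Overall, the cross-section is a single solid region. Net area = 177.40 mm².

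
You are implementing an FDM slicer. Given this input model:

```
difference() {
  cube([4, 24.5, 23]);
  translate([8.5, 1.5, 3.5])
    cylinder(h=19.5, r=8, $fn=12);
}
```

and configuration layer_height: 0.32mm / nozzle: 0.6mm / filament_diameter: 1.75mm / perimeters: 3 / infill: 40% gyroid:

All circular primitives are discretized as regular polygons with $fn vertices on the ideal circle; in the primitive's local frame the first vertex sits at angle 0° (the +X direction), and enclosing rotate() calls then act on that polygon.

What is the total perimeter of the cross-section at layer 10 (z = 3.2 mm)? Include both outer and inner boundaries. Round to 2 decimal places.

57.00 mm

At z = 3.2 mm: the 4×24.5 cube contributes its full rectangle (perimeter 57.00 mm); the cylinder at (8.5, 1.5) does not reach this height (z outside [3.5, 23]); Taking the first minus the rest: none of the subtracted shapes is present at this height, so the 4×24.5 cube is unchanged — boundary = 57.00 mm. Overall, the cross-section is a single solid region. Total boundary length (outer) = 57.00 mm.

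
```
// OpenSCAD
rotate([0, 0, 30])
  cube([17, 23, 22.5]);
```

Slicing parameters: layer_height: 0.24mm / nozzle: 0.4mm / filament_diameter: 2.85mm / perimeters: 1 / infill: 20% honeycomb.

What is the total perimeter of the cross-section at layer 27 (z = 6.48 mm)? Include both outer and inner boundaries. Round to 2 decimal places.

At z = 6.48 mm: the 17×23 cube contributes its full rectangle (perimeter 80.00 mm); (rotated 30° about Z; rotation is an isometry so areas/perimeters/island counts are preserved). Overall, the cross-section is a single solid region. Total boundary length (outer) = 80.00 mm.

80.00 mm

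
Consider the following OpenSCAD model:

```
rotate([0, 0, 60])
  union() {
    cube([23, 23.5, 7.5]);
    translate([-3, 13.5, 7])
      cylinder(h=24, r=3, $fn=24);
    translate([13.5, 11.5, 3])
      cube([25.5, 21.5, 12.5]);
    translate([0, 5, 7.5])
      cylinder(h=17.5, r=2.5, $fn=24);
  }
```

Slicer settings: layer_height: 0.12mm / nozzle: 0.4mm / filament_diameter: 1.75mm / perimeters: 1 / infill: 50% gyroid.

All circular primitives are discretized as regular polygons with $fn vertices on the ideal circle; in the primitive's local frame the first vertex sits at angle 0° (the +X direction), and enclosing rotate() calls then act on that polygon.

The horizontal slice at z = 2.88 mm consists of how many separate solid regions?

At z = 2.88 mm: the 23×23.5 cube contributes its full rectangle; the cylinder at (-3, 13.5) is not intersected at this z (z outside [7, 31]); the cube at (13.5, 11.5) does not reach this height (z outside [3, 15.5]); the cylinder at (0, 5) is absent (z outside [7.5, 25]); Combining (union): only the 23×23.5 cube is present, so the union is just that shape — 1 connected region; (whole slice rotated 60° about Z — lengths, areas and connectivity unchanged). The result has 1 disconnected region.

1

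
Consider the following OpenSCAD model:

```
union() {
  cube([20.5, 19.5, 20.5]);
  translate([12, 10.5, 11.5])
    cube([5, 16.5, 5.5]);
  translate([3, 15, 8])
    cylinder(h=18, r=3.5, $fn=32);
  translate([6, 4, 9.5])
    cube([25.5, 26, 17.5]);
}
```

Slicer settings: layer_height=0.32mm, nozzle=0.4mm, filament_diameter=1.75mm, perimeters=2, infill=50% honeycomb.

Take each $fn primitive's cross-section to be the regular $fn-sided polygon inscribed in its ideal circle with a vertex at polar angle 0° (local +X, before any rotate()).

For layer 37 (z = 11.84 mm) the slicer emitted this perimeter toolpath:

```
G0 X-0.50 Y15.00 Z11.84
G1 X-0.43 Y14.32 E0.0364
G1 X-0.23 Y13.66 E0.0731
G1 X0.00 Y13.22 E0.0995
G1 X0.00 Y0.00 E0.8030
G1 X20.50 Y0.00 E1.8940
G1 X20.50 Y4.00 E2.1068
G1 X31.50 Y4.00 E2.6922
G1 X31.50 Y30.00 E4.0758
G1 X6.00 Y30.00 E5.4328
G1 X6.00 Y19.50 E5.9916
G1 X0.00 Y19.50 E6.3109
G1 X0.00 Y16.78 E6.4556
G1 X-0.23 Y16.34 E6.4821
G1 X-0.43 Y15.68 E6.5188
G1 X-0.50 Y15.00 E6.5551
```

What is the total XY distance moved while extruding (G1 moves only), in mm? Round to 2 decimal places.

Sum the Euclidean lengths of each G1 segment: total = 123.18 mm.

123.18 mm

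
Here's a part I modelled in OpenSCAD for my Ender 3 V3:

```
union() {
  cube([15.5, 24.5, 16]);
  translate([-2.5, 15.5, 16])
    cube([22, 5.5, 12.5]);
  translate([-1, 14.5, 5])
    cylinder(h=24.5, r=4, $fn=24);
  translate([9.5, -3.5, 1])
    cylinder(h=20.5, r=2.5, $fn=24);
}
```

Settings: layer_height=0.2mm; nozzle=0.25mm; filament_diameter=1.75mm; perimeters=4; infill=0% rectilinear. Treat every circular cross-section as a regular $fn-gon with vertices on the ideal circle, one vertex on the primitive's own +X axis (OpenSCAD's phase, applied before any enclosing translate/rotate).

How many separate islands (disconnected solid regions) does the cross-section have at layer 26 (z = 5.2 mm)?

At z = 5.2 mm: the 15.5×24.5 cube contributes its full rectangle; the cube at (-2.5, 15.5) is absent (z outside [16, 28.5]); the cylinder at (-1, 14.5): section is a regular 24-gon, circumradius r=4; the r=2.5 cylinder at (9.5, -3.5) contributes a regular 24-gon of circumradius 2.5; Combining (union): the regions partially overlap (shared area 16.98 mm²), so overlapping operands fuse into one piece — 2 connected regions. Overall, the cross-section has 2 separate islands. Island count = 2.

2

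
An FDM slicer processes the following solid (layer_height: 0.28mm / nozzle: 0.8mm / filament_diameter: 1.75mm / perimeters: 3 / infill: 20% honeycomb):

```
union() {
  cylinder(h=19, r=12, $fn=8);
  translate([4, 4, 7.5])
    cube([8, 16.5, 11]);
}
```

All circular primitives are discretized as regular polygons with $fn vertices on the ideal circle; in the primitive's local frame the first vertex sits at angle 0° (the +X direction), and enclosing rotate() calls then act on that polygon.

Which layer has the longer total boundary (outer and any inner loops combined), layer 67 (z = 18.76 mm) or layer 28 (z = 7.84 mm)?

Layer 67 (z = 18.76): the cylinder: section is a regular 8-gon, circumradius r=12 (perimeter = 2·8·12.000·sin(180°/8) = 73.48 mm); the cube at (4, 4) is absent (z outside [7.5, 18.5]); Combining (union): only the r=12 cylinder is present, so the union is just that shape — boundary = 73.48 mm. So its perimeter = 73.48 mm. Layer 28 (z = 7.84): the cylinder: section is a regular 8-gon, circumradius r=12 (perimeter = 2·8·12.000·sin(180°/8) = 73.48 mm); the cube at (4, 4) is present — its section is the full 8×16.5 rectangle (perimeter 49.00 mm); Combining (union): the regions partially overlap (shared area 28.45 mm²), so the edge portions inside another operand are dropped and the merged outline is re-measured after clipping — boundary = 100.08 mm. So its perimeter = 100.08 mm. Layer 28 is larger (100.08 vs 73.48 mm).

layer 28 (z = 7.84 mm)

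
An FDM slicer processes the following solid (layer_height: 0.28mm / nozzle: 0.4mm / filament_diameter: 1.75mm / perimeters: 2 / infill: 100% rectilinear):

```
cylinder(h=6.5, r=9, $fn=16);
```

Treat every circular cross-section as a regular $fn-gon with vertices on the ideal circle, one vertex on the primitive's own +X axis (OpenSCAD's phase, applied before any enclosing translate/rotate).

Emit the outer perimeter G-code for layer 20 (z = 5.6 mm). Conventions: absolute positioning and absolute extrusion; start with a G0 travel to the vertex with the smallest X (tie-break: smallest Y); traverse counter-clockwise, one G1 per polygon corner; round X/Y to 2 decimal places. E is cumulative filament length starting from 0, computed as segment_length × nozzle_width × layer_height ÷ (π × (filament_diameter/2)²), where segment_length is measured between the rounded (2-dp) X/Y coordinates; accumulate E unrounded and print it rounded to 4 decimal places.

G0 X-9.00 Y0.00 Z5.60
G1 X-8.31 Y-3.44 E0.1634
G1 X-6.36 Y-6.36 E0.3269
G1 X-3.44 Y-8.31 E0.4904
G1 X0.00 Y-9.00 E0.6537
G1 X3.44 Y-8.31 E0.8171
G1 X6.36 Y-6.36 E0.9806
G1 X8.31 Y-3.44 E1.1441
G1 X9.00 Y0.00 E1.3075
G1 X8.31 Y3.44 E1.4709
G1 X6.36 Y6.36 E1.6343
G1 X3.44 Y8.31 E1.7978
G1 X0.00 Y9.00 E1.9612
G1 X-3.44 Y8.31 E2.1246
G1 X-6.36 Y6.36 E2.2881
G1 X-8.31 Y3.44 E2.4516
G1 X-9.00 Y0.00 E2.6150

At z = 5.6 mm: the r=9 cylinder contributes a regular 16-gon of circumradius 9. The outline is a single polygon with 16 vertices. Extrusion per mm of travel: 0.4 × 0.28 / (π × 0.875²) = 0.046564. Accumulating E over each segment gives final E = 2.6150.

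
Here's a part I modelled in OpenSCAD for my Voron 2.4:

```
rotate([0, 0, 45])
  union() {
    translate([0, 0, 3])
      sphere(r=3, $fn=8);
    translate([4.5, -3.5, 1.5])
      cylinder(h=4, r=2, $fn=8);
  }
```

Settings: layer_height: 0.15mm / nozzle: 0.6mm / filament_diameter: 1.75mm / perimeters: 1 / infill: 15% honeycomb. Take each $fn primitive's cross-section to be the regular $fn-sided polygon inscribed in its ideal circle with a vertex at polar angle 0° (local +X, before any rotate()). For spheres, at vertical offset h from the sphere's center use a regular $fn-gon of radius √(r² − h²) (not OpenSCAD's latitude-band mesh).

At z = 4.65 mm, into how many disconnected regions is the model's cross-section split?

2

At z = 4.65 mm: the sphere: section is a regular 8-gon, circumradius = √(r²−h²) = √(3²−1.65²) = 2.505; the r=2 cylinder at (4.5, -3.5) contributes a regular 8-gon of circumradius 2; Combining (union): the 2 present regions are separate (no shared area or edge), so areas and boundary lengths simply add and each stays a separate island — 2 connected regions; (whole slice rotated 45° about Z — lengths, areas and connectivity unchanged). The result has 2 disconnected regions.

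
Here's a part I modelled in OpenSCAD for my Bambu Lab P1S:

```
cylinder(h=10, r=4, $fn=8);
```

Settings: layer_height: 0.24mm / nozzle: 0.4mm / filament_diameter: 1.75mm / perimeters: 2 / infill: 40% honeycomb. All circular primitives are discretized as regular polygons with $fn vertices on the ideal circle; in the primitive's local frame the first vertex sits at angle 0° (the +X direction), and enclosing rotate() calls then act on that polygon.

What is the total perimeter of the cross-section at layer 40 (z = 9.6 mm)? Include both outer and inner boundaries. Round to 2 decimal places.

24.49 mm

At z = 9.6 mm: the r=4 cylinder contributes a regular 8-gon of circumradius 4 (perimeter = 2·8·4.000·sin(180°/8) = 24.49 mm). Overall, the cross-section is a single solid region. Total boundary length (outer) = 24.49 mm.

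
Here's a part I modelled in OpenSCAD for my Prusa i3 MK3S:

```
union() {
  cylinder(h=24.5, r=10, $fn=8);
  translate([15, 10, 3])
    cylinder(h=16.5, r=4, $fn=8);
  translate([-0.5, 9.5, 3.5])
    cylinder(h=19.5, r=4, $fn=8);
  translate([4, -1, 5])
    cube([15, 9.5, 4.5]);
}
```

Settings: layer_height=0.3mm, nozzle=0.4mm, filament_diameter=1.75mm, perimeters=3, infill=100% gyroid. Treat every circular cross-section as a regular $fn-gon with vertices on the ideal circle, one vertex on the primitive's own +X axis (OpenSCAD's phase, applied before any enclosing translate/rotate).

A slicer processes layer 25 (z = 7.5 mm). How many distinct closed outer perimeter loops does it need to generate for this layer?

At z = 7.5 mm: the r=10 cylinder gives a regular 8-gon of circumradius 10 (constant along its height); the r=4 cylinder at (15, 10) contributes a regular 8-gon of circumradius 4; the r=4 cylinder at (-0.5, 9.5) gives a regular 8-gon of circumradius 4 (constant along its height); the cube at (4, -1) is present — its section is the full 15×9.5 rectangle; Merging all regions: the regions partially overlap (shared area 71.76 mm²), so overlapping operands fuse into one piece — 1 connected region. The result has 1 disconnected region.

1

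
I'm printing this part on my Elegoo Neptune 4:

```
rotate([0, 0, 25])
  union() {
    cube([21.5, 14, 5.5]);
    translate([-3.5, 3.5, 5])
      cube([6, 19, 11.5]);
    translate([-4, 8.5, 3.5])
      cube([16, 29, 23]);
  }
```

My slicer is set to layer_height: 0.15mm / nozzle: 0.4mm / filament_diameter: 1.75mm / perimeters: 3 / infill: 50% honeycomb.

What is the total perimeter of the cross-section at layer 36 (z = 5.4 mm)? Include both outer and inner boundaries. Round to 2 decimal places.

126.00 mm

At z = 5.4 mm: the cube (footprint 21.5×14) is included at this height (perimeter 71.00 mm); the cube at (-3.5, 3.5) (footprint 6×19) is included at this height (perimeter 50.00 mm); the 16×29 cube at (-4, 8.5) contributes its full rectangle (perimeter 90.00 mm); Merging all regions: the regions partially overlap (shared area 162.50 mm²), so the edge portions inside another operand are dropped and the merged outline is re-measured after clipping — boundary = 126.00 mm; (rotated 25° about Z; rotation is an isometry so areas/perimeters/island counts are preserved). Overall, the cross-section is a single solid region. Total boundary length (outer) = 126.00 mm.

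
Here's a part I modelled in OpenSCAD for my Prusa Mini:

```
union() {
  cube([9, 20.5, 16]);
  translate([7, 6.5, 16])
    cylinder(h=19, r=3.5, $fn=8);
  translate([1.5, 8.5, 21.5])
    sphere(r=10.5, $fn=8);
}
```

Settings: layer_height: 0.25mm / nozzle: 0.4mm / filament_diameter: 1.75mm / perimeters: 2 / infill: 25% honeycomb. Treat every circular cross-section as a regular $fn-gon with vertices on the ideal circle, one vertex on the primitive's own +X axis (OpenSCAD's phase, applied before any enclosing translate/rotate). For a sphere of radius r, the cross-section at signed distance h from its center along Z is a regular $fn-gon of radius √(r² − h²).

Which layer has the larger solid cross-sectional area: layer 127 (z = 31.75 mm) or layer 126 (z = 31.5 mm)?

Layer 127 (z = 31.75): the cube is absent (z outside [0, 16]); the cylinder at (7, 6.5): section is a regular 8-gon, circumradius r=3.5 (area = (8/2)·3.500²·sin(360°/8) = 34.65 mm²); the r=10.5 sphere at (1.5, 8.5) slices to a regular 8-gon of circumradius 2.278 (√(r²−h²) with h=10.25 from center) (area = (8/2)·2.278²·sin(360°/8) = 14.67 mm²); Taking the union: the 2 present regions are separate (no shared area or edge), so areas and boundary lengths simply add and each stays a separate island — area = 49.32 mm². So its area = 49.32 mm². Layer 126 (z = 31.5): the cube does not reach this height (z outside [0, 16]); the cylinder at (7, 6.5): section is a regular 8-gon, circumradius r=3.5 (area = (8/2)·3.500²·sin(360°/8) = 34.65 mm²); the r=10.5 sphere at (1.5, 8.5) contributes a regular 8-gon of circumradius √(10.5²−10²) = 3.202 (area = (8/2)·3.202²·sin(360°/8) = 28.99 mm²); Merging all regions: the regions partially overlap — summed areas 63.64 mm² minus the doubly-counted overlap 0.90 mm² gives 62.74 mm² — area = 62.74 mm². So its area = 62.74 mm². Layer 126 is larger (62.74 vs 49.32 mm²).

layer 126 (z = 31.5 mm)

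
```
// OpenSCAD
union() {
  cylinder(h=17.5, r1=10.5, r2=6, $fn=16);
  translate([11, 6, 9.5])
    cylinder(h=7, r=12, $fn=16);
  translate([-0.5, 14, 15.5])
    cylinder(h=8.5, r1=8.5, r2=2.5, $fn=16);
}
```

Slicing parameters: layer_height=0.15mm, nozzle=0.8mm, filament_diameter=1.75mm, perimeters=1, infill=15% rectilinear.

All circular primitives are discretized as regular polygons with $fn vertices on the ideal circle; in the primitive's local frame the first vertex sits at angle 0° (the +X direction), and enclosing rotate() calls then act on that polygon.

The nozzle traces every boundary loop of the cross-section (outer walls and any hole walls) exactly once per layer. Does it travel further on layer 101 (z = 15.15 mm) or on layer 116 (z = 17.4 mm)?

Layer 101 (z = 15.15): the cone contributes a regular 16-gon of circumradius 6.604 (interpolated between r1=10.5 and r2=6 at t=0.866) (perimeter = 2·16·6.604·sin(180°/16) = 41.23 mm); the cylinder at (11, 6): section is a regular 16-gon, circumradius r=12 (perimeter = 2·16·12.000·sin(180°/16) = 74.91 mm); the cone at (-0.5, 14) does not reach this height (z outside [15.5, 24]); Taking the union: the regions partially overlap (shared area 50.46 mm²), so the edge portions inside another operand are dropped and the merged outline is re-measured after clipping — boundary = 87.57 mm. So its perimeter = 87.57 mm. Layer 116 (z = 17.4): the cone (r1=10.5→r2=6) has section circumradius 6.026 here — a regular 16-gon (perimeter = 2·16·6.026·sin(180°/16) = 37.62 mm); the cylinder at (11, 6) is not intersected at this z (z outside [9.5, 16.5]); the cone at (-0.5, 14) (r1=8.5→r2=2.5) has section circumradius 7.159 here — a regular 16-gon (perimeter = 2·16·7.159·sin(180°/16) = 44.69 mm); Combining (union): the 2 present regions are separate (no shared area or edge), so areas and boundary lengths simply add and each stays a separate island — boundary = 82.31 mm. So its perimeter = 82.31 mm. Layer 101 is larger (87.57 vs 82.31 mm).

layer 101 (z = 15.15 mm)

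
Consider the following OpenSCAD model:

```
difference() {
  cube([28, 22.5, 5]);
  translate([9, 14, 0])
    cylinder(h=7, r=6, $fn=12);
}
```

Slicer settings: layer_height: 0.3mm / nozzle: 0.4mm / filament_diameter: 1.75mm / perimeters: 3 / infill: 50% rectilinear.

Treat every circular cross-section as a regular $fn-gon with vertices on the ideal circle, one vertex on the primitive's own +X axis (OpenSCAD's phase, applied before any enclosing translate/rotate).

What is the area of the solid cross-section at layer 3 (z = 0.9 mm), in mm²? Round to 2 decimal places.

522.00 mm²

At z = 0.9 mm: the cube is present — its section is the full 28×22.5 rectangle (area 630.00 mm²); the cylinder at (9, 14): section is a regular 12-gon, circumradius r=6 (area = (12/2)·6.000²·sin(360°/12) = 108.00 mm²); Taking the first minus the rest: starting from the 28×22.5 cube (630.00 mm²), the r=6 cylinder at (9, 14) lies wholly inside it (removes its full 108.00 mm² and its 37.27 mm outline becomes a hole wall) — area = 522.00 mm². Overall, the cross-section is one region with 1 hole. Net area = 522.00 mm².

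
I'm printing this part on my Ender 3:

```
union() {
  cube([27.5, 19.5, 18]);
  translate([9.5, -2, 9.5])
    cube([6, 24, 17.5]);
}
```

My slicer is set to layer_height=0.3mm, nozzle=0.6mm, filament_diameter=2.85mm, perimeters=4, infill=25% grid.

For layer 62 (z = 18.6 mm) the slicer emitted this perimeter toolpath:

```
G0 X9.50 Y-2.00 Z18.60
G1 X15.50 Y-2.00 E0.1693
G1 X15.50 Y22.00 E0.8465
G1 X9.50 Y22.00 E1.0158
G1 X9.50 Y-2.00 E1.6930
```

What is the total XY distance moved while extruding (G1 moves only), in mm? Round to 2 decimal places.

Sum the Euclidean lengths of each G1 segment: total = 60.00 mm.

60.00 mm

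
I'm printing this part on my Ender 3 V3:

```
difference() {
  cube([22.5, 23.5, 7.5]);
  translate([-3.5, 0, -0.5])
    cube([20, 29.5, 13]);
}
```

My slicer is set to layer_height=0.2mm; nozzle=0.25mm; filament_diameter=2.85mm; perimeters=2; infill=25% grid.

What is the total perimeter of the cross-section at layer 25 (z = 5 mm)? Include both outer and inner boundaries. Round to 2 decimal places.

59.00 mm

At z = 5 mm: the cube (footprint 22.5×23.5) is included at this height (perimeter 92.00 mm); the 20×29.5 cube at (-3.5, 0) contributes its full rectangle (perimeter 99.00 mm); Taking the first minus the rest: starting from the 22.5×23.5 cube, the 20×29.5 cube at (-3.5, 0) partially overlaps it — only the 387.75 mm² overlap (of its 590.00 mm²) is removed, clipping the outline — boundary = 59.00 mm. Overall, the cross-section is a single solid region. Total boundary length (outer) = 59.00 mm.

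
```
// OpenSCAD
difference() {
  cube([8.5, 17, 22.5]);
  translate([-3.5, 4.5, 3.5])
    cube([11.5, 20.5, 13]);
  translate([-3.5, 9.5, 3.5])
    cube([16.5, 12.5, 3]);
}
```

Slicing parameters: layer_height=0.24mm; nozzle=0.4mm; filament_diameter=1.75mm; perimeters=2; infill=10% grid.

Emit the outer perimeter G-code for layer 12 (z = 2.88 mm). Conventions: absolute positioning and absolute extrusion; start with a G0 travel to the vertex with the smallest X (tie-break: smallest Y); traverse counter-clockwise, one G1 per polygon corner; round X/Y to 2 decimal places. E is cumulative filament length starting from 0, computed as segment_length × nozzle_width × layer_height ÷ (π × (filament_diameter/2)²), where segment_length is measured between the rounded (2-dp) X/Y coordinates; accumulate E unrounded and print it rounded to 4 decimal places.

G0 X0.00 Y0.00 Z2.88
G1 X8.50 Y0.00 E0.3393
G1 X8.50 Y17.00 E1.0178
G1 X0.00 Y17.00 E1.3570
G1 X0.00 Y0.00 E2.0355

At z = 2.88 mm: the 8.5×17 cube contributes its full rectangle; the cube at (-3.5, 4.5) is absent (z outside [3.5, 16.5]); the cube at (-3.5, 9.5) does not reach this height (z outside [3.5, 6.5]); Taking the first minus the rest: none of the subtracted shapes is present at this height, so the 8.5×17 cube is unchanged — 1 connected region. The outline is a single polygon with 4 vertices. Extrusion per mm of travel: 0.4 × 0.24 / (π × 0.875²) = 0.039912. Accumulating E over each segment gives final E = 2.0355.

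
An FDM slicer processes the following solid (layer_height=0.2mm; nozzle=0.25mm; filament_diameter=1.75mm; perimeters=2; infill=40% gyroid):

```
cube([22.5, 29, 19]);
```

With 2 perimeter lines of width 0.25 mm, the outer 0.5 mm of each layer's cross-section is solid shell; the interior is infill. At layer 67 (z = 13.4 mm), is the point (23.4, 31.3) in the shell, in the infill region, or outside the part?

outside

At z = 13.4 mm: the cube (footprint 22.5×29) is included at this height. Overall, the cross-section is a single solid region. The nearest boundary edge runs (22.50, 0.00)→(22.50, 29.00); distance from the point to it = 2.47 mm. The point is not inside any of the regions above, so it lies outside the cross-section (2.47 mm from the nearest boundary).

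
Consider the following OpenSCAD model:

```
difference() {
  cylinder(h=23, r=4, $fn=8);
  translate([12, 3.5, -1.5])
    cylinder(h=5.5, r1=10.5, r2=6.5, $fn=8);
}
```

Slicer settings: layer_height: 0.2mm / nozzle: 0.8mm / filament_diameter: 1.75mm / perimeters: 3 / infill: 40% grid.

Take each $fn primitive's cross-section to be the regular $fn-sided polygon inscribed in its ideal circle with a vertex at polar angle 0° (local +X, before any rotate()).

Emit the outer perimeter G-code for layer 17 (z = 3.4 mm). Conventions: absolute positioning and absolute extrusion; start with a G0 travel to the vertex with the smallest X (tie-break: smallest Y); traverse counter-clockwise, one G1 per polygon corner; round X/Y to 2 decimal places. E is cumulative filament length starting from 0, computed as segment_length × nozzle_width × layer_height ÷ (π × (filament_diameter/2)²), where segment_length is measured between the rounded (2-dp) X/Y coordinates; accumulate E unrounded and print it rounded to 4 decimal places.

At z = 3.4 mm: the r=4 cylinder gives a regular 8-gon of circumradius 4 (constant along its height); the cone at (12, 3.5): at t=0.891 of its height the radius interpolates to r₁+(r₂−r₁)t = 6.936, giving a regular 8-gon of that circumradius; Subtracting the remaining from the first: starting from the r=4 cylinder, the cone at (12, 3.5) misses the remaining region (no effect) — 1 connected region. The outline is a single polygon with 8 vertices. Extrusion per mm of travel: 0.8 × 0.2 / (π × 0.875²) = 0.066520. Accumulating E over each segment gives final E = 1.6297.

G0 X-4.00 Y0.00 Z3.40
G1 X-2.83 Y-2.83 E0.2037
G1 X0.00 Y-4.00 E0.4074
G1 X2.83 Y-2.83 E0.6111
G1 X4.00 Y0.00 E0.8148
G1 X2.83 Y2.83 E1.0185
G1 X0.00 Y4.00 E1.2222
G1 X-2.83 Y2.83 E1.4259
G1 X-4.00 Y0.00 E1.6297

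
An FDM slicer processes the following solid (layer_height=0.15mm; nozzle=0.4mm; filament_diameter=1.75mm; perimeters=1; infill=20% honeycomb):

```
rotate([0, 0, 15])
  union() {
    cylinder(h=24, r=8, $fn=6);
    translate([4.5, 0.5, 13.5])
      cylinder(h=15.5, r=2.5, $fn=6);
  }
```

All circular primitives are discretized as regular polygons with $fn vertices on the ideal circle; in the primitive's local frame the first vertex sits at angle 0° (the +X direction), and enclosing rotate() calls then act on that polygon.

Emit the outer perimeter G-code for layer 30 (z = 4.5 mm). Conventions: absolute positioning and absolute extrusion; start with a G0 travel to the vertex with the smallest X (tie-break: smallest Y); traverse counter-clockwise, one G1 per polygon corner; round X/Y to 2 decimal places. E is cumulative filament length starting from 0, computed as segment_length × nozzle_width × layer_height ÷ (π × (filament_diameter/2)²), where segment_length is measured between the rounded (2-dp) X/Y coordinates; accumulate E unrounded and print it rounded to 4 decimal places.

At z = 4.5 mm: the cylinder: section is a regular 6-gon, circumradius r=8; the cylinder at (4.5, 0.5) is absent (z outside [13.5, 29]); Combining (union): only the r=8 cylinder is present, so the union is just that shape — 1 connected region; (rotated 15° about Z; rotation is an isometry so areas/perimeters/island counts are preserved). The outline is a single polygon with 6 vertices. Extrusion per mm of travel: 0.4 × 0.15 / (π × 0.875²) = 0.024945. Accumulating E over each segment gives final E = 1.1978.

G0 X-7.73 Y-2.07 Z4.50
G1 X-2.07 Y-7.73 E0.1997
G1 X5.66 Y-5.66 E0.3993
G1 X7.73 Y2.07 E0.5989
G1 X2.07 Y7.73 E0.7986
G1 X-5.66 Y5.66 E0.9982
G1 X-7.73 Y-2.07 E1.1978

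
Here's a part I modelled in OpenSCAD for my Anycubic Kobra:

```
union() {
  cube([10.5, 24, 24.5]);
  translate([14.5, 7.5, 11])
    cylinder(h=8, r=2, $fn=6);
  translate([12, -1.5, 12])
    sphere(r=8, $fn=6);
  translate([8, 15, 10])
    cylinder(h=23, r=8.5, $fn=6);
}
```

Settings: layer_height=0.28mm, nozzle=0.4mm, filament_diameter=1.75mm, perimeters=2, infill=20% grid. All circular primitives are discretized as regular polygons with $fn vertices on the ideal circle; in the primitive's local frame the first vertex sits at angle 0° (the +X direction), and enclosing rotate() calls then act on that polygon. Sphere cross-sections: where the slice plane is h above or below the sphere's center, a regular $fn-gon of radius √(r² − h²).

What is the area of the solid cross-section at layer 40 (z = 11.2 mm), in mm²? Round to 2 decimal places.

462.72 mm²

At z = 11.2 mm: the cube (footprint 10.5×24) is included at this height (area 252.00 mm²); the r=2 cylinder at (14.5, 7.5) gives a regular 6-gon of circumradius 2 (constant along its height) (area = (6/2)·2.000²·sin(360°/6) = 10.39 mm²); the r=8 sphere at (12, -1.5) slices to a regular 6-gon of circumradius 7.960 (√(r²−h²) with h=0.8 from center) (area = (6/2)·7.960²·sin(360°/6) = 164.61 mm²); the r=8.5 cylinder at (8, 15) contributes a regular 6-gon of circumradius 8.5 (area = (6/2)·8.500²·sin(360°/6) = 187.71 mm²); Merging all regions: the regions partially overlap — summed areas 614.72 mm² minus the doubly-counted overlap 152.00 mm² gives 462.72 mm² — area = 462.72 mm². Overall, the cross-section has 2 separate islands. Net area = 462.72 mm².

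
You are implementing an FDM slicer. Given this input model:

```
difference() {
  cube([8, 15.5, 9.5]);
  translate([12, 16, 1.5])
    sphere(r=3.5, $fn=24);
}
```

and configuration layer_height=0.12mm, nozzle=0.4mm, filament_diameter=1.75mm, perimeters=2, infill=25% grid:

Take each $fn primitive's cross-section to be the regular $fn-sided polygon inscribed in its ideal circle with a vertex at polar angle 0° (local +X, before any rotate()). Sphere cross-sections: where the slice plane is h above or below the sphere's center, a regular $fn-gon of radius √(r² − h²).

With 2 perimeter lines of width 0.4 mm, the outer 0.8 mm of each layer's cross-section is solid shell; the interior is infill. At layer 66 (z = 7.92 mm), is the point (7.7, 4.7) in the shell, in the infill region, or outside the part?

At z = 7.92 mm: the 8×15.5 cube contributes its full rectangle; the sphere at (12, 16) is absent (|z−center|=6.420 > r=3.5); Subtracting the remaining from the first: none of the subtracted shapes is present at this height, so the 8×15.5 cube is unchanged — 1 connected region. Overall, the cross-section is a single solid region. The nearest boundary edge runs (8.00, 0.00)→(8.00, 15.50); distance from the point to it = 0.30 mm. The point is inside the cross-section, 0.30 mm from the nearest boundary — within the 0.8 mm shell band (2 × 0.4).

shell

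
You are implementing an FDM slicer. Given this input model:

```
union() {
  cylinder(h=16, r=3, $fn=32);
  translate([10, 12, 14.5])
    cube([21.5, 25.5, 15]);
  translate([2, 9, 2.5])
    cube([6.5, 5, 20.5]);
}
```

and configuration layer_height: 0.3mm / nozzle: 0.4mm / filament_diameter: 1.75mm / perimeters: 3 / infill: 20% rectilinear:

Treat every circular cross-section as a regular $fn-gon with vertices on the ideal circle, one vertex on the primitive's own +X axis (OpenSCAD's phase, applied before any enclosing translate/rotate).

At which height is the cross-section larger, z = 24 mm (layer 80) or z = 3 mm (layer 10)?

layer 80 (z = 24 mm)

Layer 80 (z = 24): the cylinder is absent (z outside [0, 16]); the cube at (10, 12) (footprint 21.5×25.5) is included at this height (area 548.25 mm²); the cube at (2, 9) is not intersected at this z (z outside [2.5, 23]); Combining (union): only the 21.5×25.5 cube at (10, 12) is present, so the union is just that shape — area = 548.25 mm². So its area = 548.25 mm². Layer 10 (z = 3): the cylinder: section is a regular 32-gon, circumradius r=3 (area = (32/2)·3.000²·sin(360°/32) = 28.09 mm²); the cube at (10, 12) is absent (z outside [14.5, 29.5]); the cube at (2, 9) is present — its section is the full 6.5×5 rectangle (area 32.50 mm²); Combining (union): the 2 present regions are separate (no shared area or edge), so areas and boundary lengths simply add and each stays a separate island — area = 60.59 mm². So its area = 60.59 mm². Layer 80 is larger (548.25 vs 60.59 mm²).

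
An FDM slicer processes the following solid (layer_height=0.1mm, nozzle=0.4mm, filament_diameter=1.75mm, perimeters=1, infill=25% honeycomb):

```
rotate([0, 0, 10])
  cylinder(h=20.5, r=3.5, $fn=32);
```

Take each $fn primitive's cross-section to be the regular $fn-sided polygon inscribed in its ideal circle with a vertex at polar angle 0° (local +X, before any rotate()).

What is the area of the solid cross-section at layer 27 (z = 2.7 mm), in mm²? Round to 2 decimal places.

At z = 2.7 mm: the cylinder: section is a regular 32-gon, circumradius r=3.5 (area = (32/2)·3.500²·sin(360°/32) = 38.24 mm²); (rotated 10° about Z; rotation is an isometry so areas/perimeters/island counts are preserved). Overall, the cross-section is a single solid region. Net area = 38.24 mm².

38.24 mm²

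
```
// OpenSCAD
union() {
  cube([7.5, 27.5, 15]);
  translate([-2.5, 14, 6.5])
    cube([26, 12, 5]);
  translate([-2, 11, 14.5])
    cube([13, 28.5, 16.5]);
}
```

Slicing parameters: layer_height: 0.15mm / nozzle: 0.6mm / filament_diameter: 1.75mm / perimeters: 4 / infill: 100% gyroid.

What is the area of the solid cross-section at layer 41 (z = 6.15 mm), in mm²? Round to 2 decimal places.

At z = 6.15 mm: the 7.5×27.5 cube contributes its full rectangle (area 206.25 mm²); the cube at (-2.5, 14) is not intersected at this z (z outside [6.5, 11.5]); the cube at (-2, 11) does not reach this height (z outside [14.5, 31]); Combining (union): only the 7.5×27.5 cube is present, so the union is just that shape — area = 206.25 mm². Overall, the cross-section is a single solid region. Net area = 206.25 mm².

206.25 mm²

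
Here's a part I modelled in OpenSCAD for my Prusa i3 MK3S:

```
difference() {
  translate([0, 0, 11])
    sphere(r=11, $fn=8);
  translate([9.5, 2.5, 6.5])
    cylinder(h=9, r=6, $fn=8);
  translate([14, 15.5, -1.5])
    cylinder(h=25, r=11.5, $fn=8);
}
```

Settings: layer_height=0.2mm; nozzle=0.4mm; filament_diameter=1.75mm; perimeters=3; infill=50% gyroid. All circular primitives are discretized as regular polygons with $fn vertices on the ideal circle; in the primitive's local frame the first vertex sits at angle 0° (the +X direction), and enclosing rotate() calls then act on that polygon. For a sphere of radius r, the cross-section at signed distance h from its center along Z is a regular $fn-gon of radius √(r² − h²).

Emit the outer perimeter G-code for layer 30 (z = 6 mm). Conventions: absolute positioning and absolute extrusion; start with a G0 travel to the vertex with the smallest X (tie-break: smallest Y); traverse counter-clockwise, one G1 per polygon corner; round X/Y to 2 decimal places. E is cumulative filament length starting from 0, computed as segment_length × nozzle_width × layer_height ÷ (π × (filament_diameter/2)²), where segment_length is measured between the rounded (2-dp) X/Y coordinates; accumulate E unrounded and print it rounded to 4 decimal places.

G0 X-9.80 Y0.00 Z6.00
G1 X-6.93 Y-6.93 E0.2495
G1 X0.00 Y-9.80 E0.4990
G1 X6.93 Y-6.93 E0.7484
G1 X9.80 Y0.00 E0.9979
G1 X6.93 Y6.93 E1.2474
G1 X0.00 Y9.80 E1.4969
G1 X-6.93 Y6.93 E1.7463
G1 X-9.80 Y0.00 E1.9958

At z = 6 mm: the sphere: section is a regular 8-gon, circumradius = √(r²−h²) = √(11²−5²) = 9.798; the cylinder at (9.5, 2.5) does not reach this height (z outside [6.5, 15.5]); the r=11.5 cylinder at (14, 15.5) contributes a regular 8-gon of circumradius 11.5; Subtracting the remaining from the first: starting from the r=11 sphere, the r=11.5 cylinder at (14, 15.5) misses the remaining region (no effect) — 1 connected region. The outline is a single polygon with 8 vertices. Extrusion per mm of travel: 0.4 × 0.2 / (π × 0.875²) = 0.033260. Accumulating E over each segment gives final E = 1.9958.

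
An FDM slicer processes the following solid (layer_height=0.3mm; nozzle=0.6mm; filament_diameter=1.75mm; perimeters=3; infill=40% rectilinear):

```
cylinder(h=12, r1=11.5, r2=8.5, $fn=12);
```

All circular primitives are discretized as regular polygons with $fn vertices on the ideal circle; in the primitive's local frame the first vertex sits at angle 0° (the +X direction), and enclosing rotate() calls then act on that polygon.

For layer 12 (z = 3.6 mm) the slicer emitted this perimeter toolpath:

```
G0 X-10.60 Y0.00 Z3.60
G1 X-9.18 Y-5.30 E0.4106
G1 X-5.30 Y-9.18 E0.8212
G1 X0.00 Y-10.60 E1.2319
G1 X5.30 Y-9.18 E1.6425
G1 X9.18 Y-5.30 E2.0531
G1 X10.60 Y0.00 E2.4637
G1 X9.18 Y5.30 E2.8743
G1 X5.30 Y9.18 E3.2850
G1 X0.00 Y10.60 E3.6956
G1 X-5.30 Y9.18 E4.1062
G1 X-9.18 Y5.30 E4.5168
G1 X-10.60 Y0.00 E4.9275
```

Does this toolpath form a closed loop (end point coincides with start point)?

yes

Start point (G0): (-10.60, 0.00). End point (last G1): the path returns to the start — closed.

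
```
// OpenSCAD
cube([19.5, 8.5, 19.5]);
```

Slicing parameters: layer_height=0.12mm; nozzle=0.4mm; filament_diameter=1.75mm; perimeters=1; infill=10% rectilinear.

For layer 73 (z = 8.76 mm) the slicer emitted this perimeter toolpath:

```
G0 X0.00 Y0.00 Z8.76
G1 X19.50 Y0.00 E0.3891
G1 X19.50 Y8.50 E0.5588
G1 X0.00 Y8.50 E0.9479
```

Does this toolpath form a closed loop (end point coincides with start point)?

no

Start point (G0): (0.00, 0.00). End point (last G1): the path does not return to the start — open.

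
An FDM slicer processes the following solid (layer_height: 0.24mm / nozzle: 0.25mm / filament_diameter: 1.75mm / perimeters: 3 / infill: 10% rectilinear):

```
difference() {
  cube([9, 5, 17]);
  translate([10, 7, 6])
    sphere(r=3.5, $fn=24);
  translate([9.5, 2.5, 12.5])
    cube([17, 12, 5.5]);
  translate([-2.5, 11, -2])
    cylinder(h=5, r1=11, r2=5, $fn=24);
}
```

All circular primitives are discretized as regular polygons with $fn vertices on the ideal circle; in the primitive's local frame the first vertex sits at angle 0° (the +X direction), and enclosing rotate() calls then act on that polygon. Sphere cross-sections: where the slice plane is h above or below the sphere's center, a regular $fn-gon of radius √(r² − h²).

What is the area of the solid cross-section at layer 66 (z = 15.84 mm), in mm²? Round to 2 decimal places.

45.00 mm²

At z = 15.84 mm: the 9×5 cube contributes its full rectangle (area 45.00 mm²); the sphere at (10, 7) is absent (|z−center|=9.840 > r=3.5); the 17×12 cube at (9.5, 2.5) contributes its full rectangle (area 204.00 mm²); the cone at (-2.5, 11) is not intersected at this z (z outside [-2, 3]); After the difference (first − rest): starting from the 9×5 cube (45.00 mm²), the 17×12 cube at (9.5, 2.5) misses the remaining region (no effect) — area = 45.00 mm². Overall, the cross-section is a single solid region. Net area = 45.00 mm².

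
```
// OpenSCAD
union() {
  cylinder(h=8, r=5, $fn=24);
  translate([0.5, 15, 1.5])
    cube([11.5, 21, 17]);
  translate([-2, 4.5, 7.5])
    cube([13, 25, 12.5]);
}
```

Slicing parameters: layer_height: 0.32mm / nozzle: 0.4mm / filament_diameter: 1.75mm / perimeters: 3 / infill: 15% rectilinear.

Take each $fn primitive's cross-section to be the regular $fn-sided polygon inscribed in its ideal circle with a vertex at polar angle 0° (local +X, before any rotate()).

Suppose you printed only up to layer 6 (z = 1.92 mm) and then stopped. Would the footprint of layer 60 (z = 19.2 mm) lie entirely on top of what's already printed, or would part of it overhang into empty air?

Compare the two slices. At z = 1.92: the r=5 cylinder contributes a regular 24-gon of circumradius 5 (area = (24/2)·5.000²·sin(360°/24) = 77.65 mm²); the 11.5×21 cube at (0.5, 15) contributes its full rectangle (area 241.50 mm²); the cube at (-2, 4.5) is not intersected at this z (z outside [7.5, 20]); Merging all regions: the 2 present regions are separate (no shared area or edge), so areas and boundary lengths simply add and each stays a separate island — area = 319.15 mm². At z = 19.2: the cylinder is not intersected at this z (z outside [0, 8]); the cube at (0.5, 15) is not intersected at this z (z outside [1.5, 18.5]); the 13×25 cube at (-2, 4.5) contributes its full rectangle (area 325.00 mm²); Merging all regions: only the 13×25 cube at (-2, 4.5) is present, so the union is just that shape — area = 325.00 mm². Checking containment: at z = 19.2 the cross-section extends beyond the z = 1.92 cross-section by about 171.42 mm².

part overhangs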